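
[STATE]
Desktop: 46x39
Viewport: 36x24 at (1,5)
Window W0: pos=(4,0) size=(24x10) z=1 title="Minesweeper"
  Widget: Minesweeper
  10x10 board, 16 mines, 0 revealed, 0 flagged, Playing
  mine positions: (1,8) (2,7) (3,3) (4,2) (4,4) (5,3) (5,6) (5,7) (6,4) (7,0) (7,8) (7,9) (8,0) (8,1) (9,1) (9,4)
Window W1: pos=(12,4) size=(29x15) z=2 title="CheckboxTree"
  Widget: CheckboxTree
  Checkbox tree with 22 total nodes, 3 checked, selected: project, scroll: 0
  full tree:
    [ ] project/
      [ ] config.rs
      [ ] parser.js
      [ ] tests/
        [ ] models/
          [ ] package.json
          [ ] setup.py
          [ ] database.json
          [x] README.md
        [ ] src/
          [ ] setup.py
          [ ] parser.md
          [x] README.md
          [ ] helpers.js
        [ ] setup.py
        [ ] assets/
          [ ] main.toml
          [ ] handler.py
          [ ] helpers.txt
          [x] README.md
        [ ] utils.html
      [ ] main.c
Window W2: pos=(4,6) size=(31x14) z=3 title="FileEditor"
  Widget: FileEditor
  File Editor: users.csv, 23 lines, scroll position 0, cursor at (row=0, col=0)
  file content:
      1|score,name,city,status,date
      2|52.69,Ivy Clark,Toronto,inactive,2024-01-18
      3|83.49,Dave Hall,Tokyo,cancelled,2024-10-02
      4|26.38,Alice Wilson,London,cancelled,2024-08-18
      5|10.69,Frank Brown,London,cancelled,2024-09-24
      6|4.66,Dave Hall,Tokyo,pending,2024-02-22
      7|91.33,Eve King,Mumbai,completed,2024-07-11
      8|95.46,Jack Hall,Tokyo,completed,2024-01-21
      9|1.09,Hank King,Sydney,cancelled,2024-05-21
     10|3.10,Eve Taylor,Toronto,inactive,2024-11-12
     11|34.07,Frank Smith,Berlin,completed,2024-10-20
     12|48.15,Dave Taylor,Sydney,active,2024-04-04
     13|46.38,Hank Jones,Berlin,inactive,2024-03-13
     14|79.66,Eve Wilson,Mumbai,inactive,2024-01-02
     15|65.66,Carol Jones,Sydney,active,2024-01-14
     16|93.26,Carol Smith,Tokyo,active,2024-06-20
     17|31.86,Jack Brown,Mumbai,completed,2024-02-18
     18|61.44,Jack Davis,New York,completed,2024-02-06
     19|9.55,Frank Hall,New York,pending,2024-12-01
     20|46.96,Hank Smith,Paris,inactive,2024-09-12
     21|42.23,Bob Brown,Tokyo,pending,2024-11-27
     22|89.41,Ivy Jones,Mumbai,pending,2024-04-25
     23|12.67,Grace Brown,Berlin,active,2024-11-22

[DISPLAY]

   ┃■■■■■■■┃ CheckboxTree           
   ┏━━━━━━━━━━━━━━━━━━━━━━━━━━━━━┓──
   ┃ FileEditor                  ┃  
   ┠─────────────────────────────┨  
   ┃█core,name,city,status,date ▲┃  
   ┃52.69,Ivy Clark,Toronto,inac█┃  
   ┃83.49,Dave Hall,Tokyo,cancel░┃  
   ┃26.38,Alice Wilson,London,ca░┃n 
   ┃10.69,Frank Brown,London,can░┃  
   ┃4.66,Dave Hall,Tokyo,pending░┃on
   ┃91.33,Eve King,Mumbai,comple░┃  
   ┃95.46,Jack Hall,Tokyo,comple░┃  
   ┃1.09,Hank King,Sydney,cancel░┃  
   ┃3.10,Eve Taylor,Toronto,inac▼┃━━
   ┗━━━━━━━━━━━━━━━━━━━━━━━━━━━━━┛  
                                    
                                    
                                    
                                    
                                    
                                    
                                    
                                    
                                    


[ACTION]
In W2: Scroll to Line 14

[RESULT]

   ┃■■■■■■■┃ CheckboxTree           
   ┏━━━━━━━━━━━━━━━━━━━━━━━━━━━━━┓──
   ┃ FileEditor                  ┃  
   ┠─────────────────────────────┨  
   ┃79.66,Eve Wilson,Mumbai,inac▲┃  
   ┃65.66,Carol Jones,Sydney,act░┃  
   ┃93.26,Carol Smith,Tokyo,acti░┃  
   ┃31.86,Jack Brown,Mumbai,comp░┃n 
   ┃61.44,Jack Davis,New York,co░┃  
   ┃9.55,Frank Hall,New York,pen░┃on
   ┃46.96,Hank Smith,Paris,inact░┃  
   ┃42.23,Bob Brown,Tokyo,pendin░┃  
   ┃89.41,Ivy Jones,Mumbai,pendi█┃  
   ┃12.67,Grace Brown,Berlin,act▼┃━━
   ┗━━━━━━━━━━━━━━━━━━━━━━━━━━━━━┛  
                                    
                                    
                                    
                                    
                                    
                                    
                                    
                                    
                                    


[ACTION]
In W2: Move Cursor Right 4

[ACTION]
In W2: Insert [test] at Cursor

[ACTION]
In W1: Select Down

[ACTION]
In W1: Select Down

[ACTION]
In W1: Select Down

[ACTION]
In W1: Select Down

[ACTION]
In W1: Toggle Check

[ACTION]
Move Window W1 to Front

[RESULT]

   ┃■■■■■■■┃ CheckboxTree           
   ┏━━━━━━━┠────────────────────────
   ┃ FileEd┃ [-] project/           
   ┠───────┃   [ ] config.rs        
   ┃79.66,E┃   [ ] parser.js        
   ┃65.66,C┃   [-] tests/           
   ┃93.26,C┃>    [x] models/        
   ┃31.86,J┃       [x] package.json 
   ┃61.44,J┃       [x] setup.py     
   ┃9.55,Fr┃       [x] database.json
   ┃46.96,H┃       [x] README.md    
   ┃42.23,B┃     [-] src/           
   ┃89.41,I┃       [ ] setup.py     
   ┃12.67,G┗━━━━━━━━━━━━━━━━━━━━━━━━
   ┗━━━━━━━━━━━━━━━━━━━━━━━━━━━━━┛  
                                    
                                    
                                    
                                    
                                    
                                    
                                    
                                    
                                    


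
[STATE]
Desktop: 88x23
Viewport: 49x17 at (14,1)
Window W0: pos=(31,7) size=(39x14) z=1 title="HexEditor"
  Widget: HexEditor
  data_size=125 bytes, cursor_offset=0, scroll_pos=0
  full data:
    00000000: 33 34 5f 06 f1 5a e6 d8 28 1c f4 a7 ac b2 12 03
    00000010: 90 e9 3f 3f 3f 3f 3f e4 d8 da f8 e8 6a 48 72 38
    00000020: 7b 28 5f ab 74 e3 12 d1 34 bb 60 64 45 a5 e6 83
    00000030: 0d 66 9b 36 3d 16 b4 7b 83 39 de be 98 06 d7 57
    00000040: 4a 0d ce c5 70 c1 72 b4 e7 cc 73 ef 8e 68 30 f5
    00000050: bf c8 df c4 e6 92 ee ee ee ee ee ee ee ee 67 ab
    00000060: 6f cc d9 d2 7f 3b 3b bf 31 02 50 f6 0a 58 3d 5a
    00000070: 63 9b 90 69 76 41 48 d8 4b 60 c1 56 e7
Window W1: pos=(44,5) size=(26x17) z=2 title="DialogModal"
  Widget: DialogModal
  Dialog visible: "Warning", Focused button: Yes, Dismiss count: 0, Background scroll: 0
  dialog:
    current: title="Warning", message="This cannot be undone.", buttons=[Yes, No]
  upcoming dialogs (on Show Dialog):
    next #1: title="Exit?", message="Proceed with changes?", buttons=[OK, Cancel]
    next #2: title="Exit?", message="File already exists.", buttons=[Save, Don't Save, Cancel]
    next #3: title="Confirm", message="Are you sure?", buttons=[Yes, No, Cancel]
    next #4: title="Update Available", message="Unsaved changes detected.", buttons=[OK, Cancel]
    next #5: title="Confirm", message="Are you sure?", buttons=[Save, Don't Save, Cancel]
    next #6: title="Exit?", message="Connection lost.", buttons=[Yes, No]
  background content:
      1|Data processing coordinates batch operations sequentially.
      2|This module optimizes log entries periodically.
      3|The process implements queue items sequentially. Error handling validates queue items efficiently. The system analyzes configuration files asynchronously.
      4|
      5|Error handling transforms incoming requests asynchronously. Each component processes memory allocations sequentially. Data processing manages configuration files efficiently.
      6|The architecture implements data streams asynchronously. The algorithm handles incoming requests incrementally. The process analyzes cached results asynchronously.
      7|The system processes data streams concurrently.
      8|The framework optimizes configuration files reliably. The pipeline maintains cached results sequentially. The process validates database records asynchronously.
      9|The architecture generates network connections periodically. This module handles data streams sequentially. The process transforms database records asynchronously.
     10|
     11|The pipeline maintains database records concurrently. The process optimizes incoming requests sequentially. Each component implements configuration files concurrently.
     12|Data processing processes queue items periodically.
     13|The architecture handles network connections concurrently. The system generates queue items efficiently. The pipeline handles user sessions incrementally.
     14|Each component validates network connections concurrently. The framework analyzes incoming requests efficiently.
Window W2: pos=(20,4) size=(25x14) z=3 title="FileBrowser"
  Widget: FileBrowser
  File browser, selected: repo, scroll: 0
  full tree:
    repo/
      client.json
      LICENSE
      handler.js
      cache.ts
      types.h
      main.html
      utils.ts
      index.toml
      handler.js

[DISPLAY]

                                                 
                                                 
                                                 
      ┏━━━━━━━━━━━━━━━━━━━━━━━┓                  
      ┃ FileBrowser           ┃━━━━━━━━━━━━━━━━━━
      ┠───────────────────────┨ DialogModal      
      ┃> [-] repo/            ┃──────────────────
      ┃    client.json        ┃Data processing co
      ┃    LICENSE            ┃This module optimi
      ┃    handler.js         ┃The process implem
      ┃    cache.ts           ┃                  
      ┃    types.h            ┃Er┌───────────────
      ┃    main.html          ┃Th│     Warning   
      ┃    utils.ts           ┃Th│This cannot be 
      ┃    index.toml         ┃Th│    [Yes]  No  
      ┃    handler.js         ┃Th└───────────────
      ┗━━━━━━━━━━━━━━━━━━━━━━━┛                  


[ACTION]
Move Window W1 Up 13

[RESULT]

                              ┃ DialogModal      
                              ┠──────────────────
                              ┃Data processing co
      ┏━━━━━━━━━━━━━━━━━━━━━━━┓This module optimi
      ┃ FileBrowser           ┃The process implem
      ┠───────────────────────┨                  
      ┃> [-] repo/            ┃Er┌───────────────
      ┃    client.json        ┃Th│     Warning   
      ┃    LICENSE            ┃Th│This cannot be 
      ┃    handler.js         ┃Th│    [Yes]  No  
      ┃    cache.ts           ┃Th└───────────────
      ┃    types.h            ┃                  
      ┃    main.html          ┃The pipeline maint
      ┃    utils.ts           ┃Data processing pr
      ┃    index.toml         ┃The architecture h
      ┃    handler.js         ┃━━━━━━━━━━━━━━━━━━
      ┗━━━━━━━━━━━━━━━━━━━━━━━┛9b 90 69 76 41 48 


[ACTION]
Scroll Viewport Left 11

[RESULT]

                                         ┃ Dialog
                                         ┠───────
                                         ┃Data pr
                 ┏━━━━━━━━━━━━━━━━━━━━━━━┓This mo
                 ┃ FileBrowser           ┃The pro
                 ┠───────────────────────┨       
                 ┃> [-] repo/            ┃Er┌────
                 ┃    client.json        ┃Th│    
                 ┃    LICENSE            ┃Th│This
                 ┃    handler.js         ┃Th│    
                 ┃    cache.ts           ┃Th└────
                 ┃    types.h            ┃       
                 ┃    main.html          ┃The pip
                 ┃    utils.ts           ┃Data pr
                 ┃    index.toml         ┃The arc
                 ┃    handler.js         ┃━━━━━━━
                 ┗━━━━━━━━━━━━━━━━━━━━━━━┛9b 90 6


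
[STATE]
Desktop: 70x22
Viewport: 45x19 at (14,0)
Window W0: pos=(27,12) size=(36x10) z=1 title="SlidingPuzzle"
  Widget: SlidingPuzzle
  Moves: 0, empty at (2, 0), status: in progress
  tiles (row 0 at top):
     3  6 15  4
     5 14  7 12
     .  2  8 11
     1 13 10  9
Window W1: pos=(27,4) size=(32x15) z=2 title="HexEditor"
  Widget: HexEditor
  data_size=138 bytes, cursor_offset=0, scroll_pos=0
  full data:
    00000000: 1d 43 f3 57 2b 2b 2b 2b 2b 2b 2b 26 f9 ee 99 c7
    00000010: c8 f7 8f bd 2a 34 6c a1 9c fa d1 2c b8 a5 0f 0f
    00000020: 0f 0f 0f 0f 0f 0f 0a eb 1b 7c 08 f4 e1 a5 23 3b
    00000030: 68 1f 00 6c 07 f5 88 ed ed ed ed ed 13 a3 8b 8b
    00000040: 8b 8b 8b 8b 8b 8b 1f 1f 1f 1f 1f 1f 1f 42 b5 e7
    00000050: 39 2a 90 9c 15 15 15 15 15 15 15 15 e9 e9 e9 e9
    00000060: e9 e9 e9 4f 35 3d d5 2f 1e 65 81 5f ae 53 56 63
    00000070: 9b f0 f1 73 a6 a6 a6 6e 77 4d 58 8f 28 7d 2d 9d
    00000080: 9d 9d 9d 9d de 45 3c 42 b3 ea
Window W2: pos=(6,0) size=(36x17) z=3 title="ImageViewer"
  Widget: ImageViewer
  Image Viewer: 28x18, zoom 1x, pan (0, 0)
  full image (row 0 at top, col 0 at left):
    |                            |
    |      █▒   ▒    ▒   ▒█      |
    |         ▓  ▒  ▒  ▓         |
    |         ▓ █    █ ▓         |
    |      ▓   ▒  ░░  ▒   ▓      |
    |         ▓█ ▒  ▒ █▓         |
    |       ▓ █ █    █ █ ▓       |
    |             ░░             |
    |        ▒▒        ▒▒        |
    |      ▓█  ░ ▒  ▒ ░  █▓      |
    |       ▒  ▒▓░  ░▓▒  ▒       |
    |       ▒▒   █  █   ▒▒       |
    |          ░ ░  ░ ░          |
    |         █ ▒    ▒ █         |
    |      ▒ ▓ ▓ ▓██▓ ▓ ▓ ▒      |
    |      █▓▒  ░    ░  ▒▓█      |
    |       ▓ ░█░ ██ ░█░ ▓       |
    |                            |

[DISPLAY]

━━━━━━━━━━━━━━━━━━━━━━━━━━━┓                 
iewer                      ┃                 
───────────────────────────┨                 
                           ┃                 
▒   ▒    ▒   ▒█            ┃━━━━━━━━━━━━━━━━┓
  ▓  ▒  ▒  ▓               ┃                ┃
  ▓ █    █ ▓               ┃────────────────┨
   ▒  ░░  ▒   ▓            ┃3 f3 57 2b 2b 2b┃
  ▓█ ▒  ▒ █▓               ┃7 8f bd 2a 34 6c┃
▓ █ █    █ █ ▓             ┃f 0f 0f 0f 0f 0a┃
      ░░                   ┃f 00 6c 07 f5 88┃
 ▒▒        ▒▒              ┃b 8b 8b 8b 8b 1f┃
█  ░ ▒  ▒ ░  █▓            ┃a 90 9c 15 15 15┃
▒  ▒▓░  ░▓▒  ▒             ┃9 e9 4f 35 3d d5┃
▒▒   █  █   ▒▒             ┃0 f1 73 a6 a6 a6┃
   ░ ░  ░ ░                ┃d 9d 9d de 45 3c┃
━━━━━━━━━━━━━━━━━━━━━━━━━━━┛                ┃
             ┃                              ┃
             ┗━━━━━━━━━━━━━━━━━━━━━━━━━━━━━━┛


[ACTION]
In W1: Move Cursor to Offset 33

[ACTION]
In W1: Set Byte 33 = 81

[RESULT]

━━━━━━━━━━━━━━━━━━━━━━━━━━━┓                 
iewer                      ┃                 
───────────────────────────┨                 
                           ┃                 
▒   ▒    ▒   ▒█            ┃━━━━━━━━━━━━━━━━┓
  ▓  ▒  ▒  ▓               ┃                ┃
  ▓ █    █ ▓               ┃────────────────┨
   ▒  ░░  ▒   ▓            ┃3 f3 57 2b 2b 2b┃
  ▓█ ▒  ▒ █▓               ┃7 8f bd 2a 34 6c┃
▓ █ █    █ █ ▓             ┃1 0f 0f 0f 0f 0a┃
      ░░                   ┃f 00 6c 07 f5 88┃
 ▒▒        ▒▒              ┃b 8b 8b 8b 8b 1f┃
█  ░ ▒  ▒ ░  █▓            ┃a 90 9c 15 15 15┃
▒  ▒▓░  ░▓▒  ▒             ┃9 e9 4f 35 3d d5┃
▒▒   █  █   ▒▒             ┃0 f1 73 a6 a6 a6┃
   ░ ░  ░ ░                ┃d 9d 9d de 45 3c┃
━━━━━━━━━━━━━━━━━━━━━━━━━━━┛                ┃
             ┃                              ┃
             ┗━━━━━━━━━━━━━━━━━━━━━━━━━━━━━━┛


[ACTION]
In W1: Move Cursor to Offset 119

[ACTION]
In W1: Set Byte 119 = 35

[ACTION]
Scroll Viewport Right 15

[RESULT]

━━━━━━━━━━━━━━━━┓                            
                ┃                            
────────────────┨                            
                ┃                            
  ▒█            ┃━━━━━━━━━━━━━━━━┓           
▓               ┃                ┃           
▓               ┃────────────────┨           
   ▓            ┃3 f3 57 2b 2b 2b┃           
▓               ┃7 8f bd 2a 34 6c┃           
█ ▓             ┃1 0f 0f 0f 0f 0a┃           
                ┃f 00 6c 07 f5 88┃           
▒▒              ┃b 8b 8b 8b 8b 1f┃           
  █▓            ┃a 90 9c 15 15 15┃━━━┓       
  ▒             ┃9 e9 4f 35 3d d5┃   ┃       
 ▒▒             ┃0 f1 73 a6 a6 a6┃───┨       
                ┃d 9d 9d de 45 3c┃   ┃       
━━━━━━━━━━━━━━━━┛                ┃   ┃       
  ┃                              ┃   ┃       
  ┗━━━━━━━━━━━━━━━━━━━━━━━━━━━━━━┛   ┃       


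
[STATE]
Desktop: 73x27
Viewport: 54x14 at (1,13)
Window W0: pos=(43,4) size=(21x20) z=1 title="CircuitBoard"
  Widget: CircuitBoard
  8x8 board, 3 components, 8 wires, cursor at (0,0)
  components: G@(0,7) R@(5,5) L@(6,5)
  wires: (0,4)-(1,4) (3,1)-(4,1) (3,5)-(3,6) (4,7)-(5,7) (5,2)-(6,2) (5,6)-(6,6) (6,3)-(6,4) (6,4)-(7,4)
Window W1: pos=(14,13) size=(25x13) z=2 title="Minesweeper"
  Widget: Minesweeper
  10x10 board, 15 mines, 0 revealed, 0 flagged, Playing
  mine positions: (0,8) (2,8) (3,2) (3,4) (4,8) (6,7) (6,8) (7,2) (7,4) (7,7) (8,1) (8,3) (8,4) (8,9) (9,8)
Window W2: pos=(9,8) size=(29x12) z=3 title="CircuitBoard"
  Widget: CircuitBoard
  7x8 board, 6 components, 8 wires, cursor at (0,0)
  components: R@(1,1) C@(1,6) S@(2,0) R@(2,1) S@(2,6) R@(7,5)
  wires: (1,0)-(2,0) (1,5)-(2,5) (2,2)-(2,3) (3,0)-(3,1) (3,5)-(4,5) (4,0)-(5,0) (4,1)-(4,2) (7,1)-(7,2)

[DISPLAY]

        ┃                           ┃┓    ┃           
        ┃1   ·   R               ·  ┃┃    ┃3       ·  
        ┃    │                   │  ┃┨    ┃        │  
        ┃2   S   R   · ─ ·       ·  ┃┃    ┃4       ·  
        ┃                           ┃┃    ┃           
        ┃3   · ─ ·               ·  ┃┃    ┃5          
        ┗━━━━━━━━━━━━━━━━━━━━━━━━━━━┛┃    ┃           
             ┃■■■■■■■■■■             ┃    ┃6          
             ┃■■■■■■■■■■             ┃    ┃           
             ┃■■■■■■■■■■             ┃    ┃7          
             ┃■■■■■■■■■■             ┃    ┗━━━━━━━━━━━
             ┃■■■■■■■■■■             ┃                
             ┗━━━━━━━━━━━━━━━━━━━━━━━┛                
                                                      


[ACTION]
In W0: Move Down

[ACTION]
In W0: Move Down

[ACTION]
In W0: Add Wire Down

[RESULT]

        ┃                           ┃┓    ┃    │      
        ┃1   ·   R               ·  ┃┃    ┃3   ·   ·  
        ┃    │                   │  ┃┨    ┃        │  
        ┃2   S   R   · ─ ·       ·  ┃┃    ┃4       ·  
        ┃                           ┃┃    ┃           
        ┃3   · ─ ·               ·  ┃┃    ┃5          
        ┗━━━━━━━━━━━━━━━━━━━━━━━━━━━┛┃    ┃           
             ┃■■■■■■■■■■             ┃    ┃6          
             ┃■■■■■■■■■■             ┃    ┃           
             ┃■■■■■■■■■■             ┃    ┃7          
             ┃■■■■■■■■■■             ┃    ┗━━━━━━━━━━━
             ┃■■■■■■■■■■             ┃                
             ┗━━━━━━━━━━━━━━━━━━━━━━━┛                
                                                      


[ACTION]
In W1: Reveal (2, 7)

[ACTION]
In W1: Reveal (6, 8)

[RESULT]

        ┃                           ┃┓    ┃    │      
        ┃1   ·   R               ·  ┃┃    ┃3   ·   ·  
        ┃    │                   │  ┃┨    ┃        │  
        ┃2   S   R   · ─ ·       ·  ┃┃    ┃4       ·  
        ┃                           ┃┃    ┃           
        ┃3   · ─ ·               ·  ┃┃    ┃5          
        ┗━━━━━━━━━━━━━━━━━━━━━━━━━━━┛┃    ┃           
             ┃■■■■■■■■✹■             ┃    ┃6          
             ┃■■■■■■■■■■             ┃    ┃           
             ┃■■■■■■■✹✹■             ┃    ┃7          
             ┃■■✹■✹■■✹■■             ┃    ┗━━━━━━━━━━━
             ┃■✹■✹✹■■■■✹             ┃                
             ┗━━━━━━━━━━━━━━━━━━━━━━━┛                
                                                      


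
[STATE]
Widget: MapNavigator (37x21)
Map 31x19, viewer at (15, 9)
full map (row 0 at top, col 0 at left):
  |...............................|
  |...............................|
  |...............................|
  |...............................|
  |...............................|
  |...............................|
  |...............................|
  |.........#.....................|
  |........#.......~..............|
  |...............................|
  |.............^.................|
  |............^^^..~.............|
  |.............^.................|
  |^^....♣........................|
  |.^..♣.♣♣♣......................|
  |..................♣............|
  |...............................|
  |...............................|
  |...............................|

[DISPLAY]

                                     
   ...............................   
   ...............................   
   ...............................   
   ...............................   
   ...............................   
   ...............................   
   ...............................   
   .........#.....................   
   ........#.......~..............   
   ...............@...............   
   .............^.................   
   ............^^^..~.............   
   .............^.................   
   ^^....♣........................   
   .^..♣.♣♣♣......................   
   ..................♣............   
   ...............................   
   ...............................   
   ...............................   
                                     


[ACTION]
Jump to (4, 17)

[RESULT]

              .........#.............
              ........#.......~......
              .......................
              .............^.........
              ............^^^..~.....
              .............^.........
              ^^....♣................
              .^..♣.♣♣♣..............
              ..................♣....
              .......................
              ....@..................
              .......................
                                     
                                     
                                     
                                     
                                     
                                     
                                     
                                     
                                     


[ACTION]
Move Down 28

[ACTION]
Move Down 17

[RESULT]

              ........#.......~......
              .......................
              .............^.........
              ............^^^..~.....
              .............^.........
              ^^....♣................
              .^..♣.♣♣♣..............
              ..................♣....
              .......................
              .......................
              ....@..................
                                     
                                     
                                     
                                     
                                     
                                     
                                     
                                     
                                     
                                     


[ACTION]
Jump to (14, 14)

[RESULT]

    ...............................  
    ...............................  
    ...............................  
    .........#.....................  
    ........#.......~..............  
    ...............................  
    .............^.................  
    ............^^^..~.............  
    .............^.................  
    ^^....♣........................  
    .^..♣.♣♣♣.....@................  
    ..................♣............  
    ...............................  
    ...............................  
    ...............................  
                                     
                                     
                                     
                                     
                                     
                                     


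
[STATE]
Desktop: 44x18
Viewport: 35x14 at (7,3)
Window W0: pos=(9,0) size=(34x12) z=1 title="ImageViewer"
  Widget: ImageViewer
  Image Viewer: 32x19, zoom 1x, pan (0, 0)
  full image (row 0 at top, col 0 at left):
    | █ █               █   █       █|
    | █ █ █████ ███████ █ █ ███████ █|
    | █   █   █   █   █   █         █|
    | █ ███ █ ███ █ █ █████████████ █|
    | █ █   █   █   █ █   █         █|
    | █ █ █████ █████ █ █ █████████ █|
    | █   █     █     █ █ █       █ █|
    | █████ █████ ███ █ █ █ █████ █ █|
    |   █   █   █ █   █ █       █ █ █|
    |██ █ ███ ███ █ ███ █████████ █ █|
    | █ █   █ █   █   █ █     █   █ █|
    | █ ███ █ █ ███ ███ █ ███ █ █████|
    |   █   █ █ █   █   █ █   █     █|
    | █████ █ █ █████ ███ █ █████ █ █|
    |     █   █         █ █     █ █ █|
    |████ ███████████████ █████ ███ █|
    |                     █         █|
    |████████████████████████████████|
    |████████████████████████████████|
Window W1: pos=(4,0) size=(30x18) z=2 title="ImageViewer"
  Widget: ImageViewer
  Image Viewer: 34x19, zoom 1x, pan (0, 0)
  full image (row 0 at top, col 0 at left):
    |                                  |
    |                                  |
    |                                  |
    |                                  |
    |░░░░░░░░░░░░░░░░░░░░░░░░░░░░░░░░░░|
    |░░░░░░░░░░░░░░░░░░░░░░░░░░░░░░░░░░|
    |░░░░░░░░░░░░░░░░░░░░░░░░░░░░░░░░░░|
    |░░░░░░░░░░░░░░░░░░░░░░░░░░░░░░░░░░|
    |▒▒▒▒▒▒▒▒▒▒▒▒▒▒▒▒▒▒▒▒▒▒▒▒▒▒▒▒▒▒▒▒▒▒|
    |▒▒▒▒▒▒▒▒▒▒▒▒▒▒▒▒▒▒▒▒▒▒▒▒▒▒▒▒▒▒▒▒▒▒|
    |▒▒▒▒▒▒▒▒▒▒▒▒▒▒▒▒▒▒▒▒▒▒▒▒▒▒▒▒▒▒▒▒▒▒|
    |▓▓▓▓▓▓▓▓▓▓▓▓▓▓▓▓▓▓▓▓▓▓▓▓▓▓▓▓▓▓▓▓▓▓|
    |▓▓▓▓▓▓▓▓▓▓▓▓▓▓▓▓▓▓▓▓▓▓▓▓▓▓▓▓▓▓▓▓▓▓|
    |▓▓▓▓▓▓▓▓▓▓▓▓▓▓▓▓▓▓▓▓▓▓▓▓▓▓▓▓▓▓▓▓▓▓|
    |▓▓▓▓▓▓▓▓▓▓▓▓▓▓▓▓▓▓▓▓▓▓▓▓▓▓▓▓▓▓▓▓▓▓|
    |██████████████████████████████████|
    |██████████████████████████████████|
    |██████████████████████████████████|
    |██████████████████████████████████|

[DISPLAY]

                          ┃       █
                          ┃██████ █
                          ┃       █
                          ┃██████ █
░░░░░░░░░░░░░░░░░░░░░░░░░░┃       █
░░░░░░░░░░░░░░░░░░░░░░░░░░┃██████ █
░░░░░░░░░░░░░░░░░░░░░░░░░░┃     █ █
░░░░░░░░░░░░░░░░░░░░░░░░░░┃████ █ █
▒▒▒▒▒▒▒▒▒▒▒▒▒▒▒▒▒▒▒▒▒▒▒▒▒▒┃━━━━━━━━
▒▒▒▒▒▒▒▒▒▒▒▒▒▒▒▒▒▒▒▒▒▒▒▒▒▒┃        
▒▒▒▒▒▒▒▒▒▒▒▒▒▒▒▒▒▒▒▒▒▒▒▒▒▒┃        
▓▓▓▓▓▓▓▓▓▓▓▓▓▓▓▓▓▓▓▓▓▓▓▓▓▓┃        
▓▓▓▓▓▓▓▓▓▓▓▓▓▓▓▓▓▓▓▓▓▓▓▓▓▓┃        
▓▓▓▓▓▓▓▓▓▓▓▓▓▓▓▓▓▓▓▓▓▓▓▓▓▓┃        


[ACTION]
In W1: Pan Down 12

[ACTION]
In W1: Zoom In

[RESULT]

░░░░░░░░░░░░░░░░░░░░░░░░░░┃       █
░░░░░░░░░░░░░░░░░░░░░░░░░░┃██████ █
░░░░░░░░░░░░░░░░░░░░░░░░░░┃       █
░░░░░░░░░░░░░░░░░░░░░░░░░░┃██████ █
▒▒▒▒▒▒▒▒▒▒▒▒▒▒▒▒▒▒▒▒▒▒▒▒▒▒┃       █
▒▒▒▒▒▒▒▒▒▒▒▒▒▒▒▒▒▒▒▒▒▒▒▒▒▒┃██████ █
▒▒▒▒▒▒▒▒▒▒▒▒▒▒▒▒▒▒▒▒▒▒▒▒▒▒┃     █ █
▒▒▒▒▒▒▒▒▒▒▒▒▒▒▒▒▒▒▒▒▒▒▒▒▒▒┃████ █ █
▒▒▒▒▒▒▒▒▒▒▒▒▒▒▒▒▒▒▒▒▒▒▒▒▒▒┃━━━━━━━━
▒▒▒▒▒▒▒▒▒▒▒▒▒▒▒▒▒▒▒▒▒▒▒▒▒▒┃        
▓▓▓▓▓▓▓▓▓▓▓▓▓▓▓▓▓▓▓▓▓▓▓▓▓▓┃        
▓▓▓▓▓▓▓▓▓▓▓▓▓▓▓▓▓▓▓▓▓▓▓▓▓▓┃        
▓▓▓▓▓▓▓▓▓▓▓▓▓▓▓▓▓▓▓▓▓▓▓▓▓▓┃        
▓▓▓▓▓▓▓▓▓▓▓▓▓▓▓▓▓▓▓▓▓▓▓▓▓▓┃        


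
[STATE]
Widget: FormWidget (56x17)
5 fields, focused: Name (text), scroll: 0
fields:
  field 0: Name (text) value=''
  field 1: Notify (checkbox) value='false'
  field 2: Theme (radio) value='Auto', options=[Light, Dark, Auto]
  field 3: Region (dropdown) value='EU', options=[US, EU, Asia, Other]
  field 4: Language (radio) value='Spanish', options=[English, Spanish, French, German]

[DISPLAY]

> Name:       [                                        ]
  Notify:     [ ]                                       
  Theme:      ( ) Light  ( ) Dark  (●) Auto             
  Region:     [EU                                     ▼]
  Language:   ( ) English  (●) Spanish  ( ) French  ( ) 
                                                        
                                                        
                                                        
                                                        
                                                        
                                                        
                                                        
                                                        
                                                        
                                                        
                                                        
                                                        


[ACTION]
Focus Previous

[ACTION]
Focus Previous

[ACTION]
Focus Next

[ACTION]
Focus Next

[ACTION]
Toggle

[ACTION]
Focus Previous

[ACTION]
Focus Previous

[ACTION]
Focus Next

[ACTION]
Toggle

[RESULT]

  Name:       [                                        ]
  Notify:     [ ]                                       
  Theme:      ( ) Light  ( ) Dark  (●) Auto             
  Region:     [EU                                     ▼]
> Language:   ( ) English  (●) Spanish  ( ) French  ( ) 
                                                        
                                                        
                                                        
                                                        
                                                        
                                                        
                                                        
                                                        
                                                        
                                                        
                                                        
                                                        


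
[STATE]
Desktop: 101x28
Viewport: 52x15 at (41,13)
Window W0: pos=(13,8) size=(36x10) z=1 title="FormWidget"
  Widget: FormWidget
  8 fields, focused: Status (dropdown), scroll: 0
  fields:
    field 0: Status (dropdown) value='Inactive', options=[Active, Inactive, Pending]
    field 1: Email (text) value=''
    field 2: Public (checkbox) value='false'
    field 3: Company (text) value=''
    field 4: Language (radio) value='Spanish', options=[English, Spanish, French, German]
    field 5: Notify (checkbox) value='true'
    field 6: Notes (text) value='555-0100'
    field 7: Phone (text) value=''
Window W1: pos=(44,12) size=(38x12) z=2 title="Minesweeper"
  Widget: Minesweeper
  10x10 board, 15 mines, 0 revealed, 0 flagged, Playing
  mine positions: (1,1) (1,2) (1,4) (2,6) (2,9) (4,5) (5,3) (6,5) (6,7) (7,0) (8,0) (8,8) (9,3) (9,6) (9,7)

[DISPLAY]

   ┃ Minesweeper                        ┃           
   ┠────────────────────────────────────┨           
(●)┃■■■■■■■■■■                          ┃           
   ┃■■■■■■■■■■                          ┃           
━━━┃■■■■■■■■■■                          ┃           
   ┃■■■■■■■■■■                          ┃           
   ┃■■■■■■■■■■                          ┃           
   ┃■■■■■■■■■■                          ┃           
   ┃■■■■■■■■■■                          ┃           
   ┃■■■■■■■■■■                          ┃           
   ┗━━━━━━━━━━━━━━━━━━━━━━━━━━━━━━━━━━━━┛           
                                                    
                                                    
                                                    
                                                    


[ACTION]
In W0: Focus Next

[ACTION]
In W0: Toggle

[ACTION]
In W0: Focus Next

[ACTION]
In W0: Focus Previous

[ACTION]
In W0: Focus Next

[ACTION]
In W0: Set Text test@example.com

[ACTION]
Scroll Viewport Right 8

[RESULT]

esweeper                        ┃                   
────────────────────────────────┨                   
■■■■■■                          ┃                   
■■■■■■                          ┃                   
■■■■■■                          ┃                   
■■■■■■                          ┃                   
■■■■■■                          ┃                   
■■■■■■                          ┃                   
■■■■■■                          ┃                   
■■■■■■                          ┃                   
━━━━━━━━━━━━━━━━━━━━━━━━━━━━━━━━┛                   
                                                    
                                                    
                                                    
                                                    


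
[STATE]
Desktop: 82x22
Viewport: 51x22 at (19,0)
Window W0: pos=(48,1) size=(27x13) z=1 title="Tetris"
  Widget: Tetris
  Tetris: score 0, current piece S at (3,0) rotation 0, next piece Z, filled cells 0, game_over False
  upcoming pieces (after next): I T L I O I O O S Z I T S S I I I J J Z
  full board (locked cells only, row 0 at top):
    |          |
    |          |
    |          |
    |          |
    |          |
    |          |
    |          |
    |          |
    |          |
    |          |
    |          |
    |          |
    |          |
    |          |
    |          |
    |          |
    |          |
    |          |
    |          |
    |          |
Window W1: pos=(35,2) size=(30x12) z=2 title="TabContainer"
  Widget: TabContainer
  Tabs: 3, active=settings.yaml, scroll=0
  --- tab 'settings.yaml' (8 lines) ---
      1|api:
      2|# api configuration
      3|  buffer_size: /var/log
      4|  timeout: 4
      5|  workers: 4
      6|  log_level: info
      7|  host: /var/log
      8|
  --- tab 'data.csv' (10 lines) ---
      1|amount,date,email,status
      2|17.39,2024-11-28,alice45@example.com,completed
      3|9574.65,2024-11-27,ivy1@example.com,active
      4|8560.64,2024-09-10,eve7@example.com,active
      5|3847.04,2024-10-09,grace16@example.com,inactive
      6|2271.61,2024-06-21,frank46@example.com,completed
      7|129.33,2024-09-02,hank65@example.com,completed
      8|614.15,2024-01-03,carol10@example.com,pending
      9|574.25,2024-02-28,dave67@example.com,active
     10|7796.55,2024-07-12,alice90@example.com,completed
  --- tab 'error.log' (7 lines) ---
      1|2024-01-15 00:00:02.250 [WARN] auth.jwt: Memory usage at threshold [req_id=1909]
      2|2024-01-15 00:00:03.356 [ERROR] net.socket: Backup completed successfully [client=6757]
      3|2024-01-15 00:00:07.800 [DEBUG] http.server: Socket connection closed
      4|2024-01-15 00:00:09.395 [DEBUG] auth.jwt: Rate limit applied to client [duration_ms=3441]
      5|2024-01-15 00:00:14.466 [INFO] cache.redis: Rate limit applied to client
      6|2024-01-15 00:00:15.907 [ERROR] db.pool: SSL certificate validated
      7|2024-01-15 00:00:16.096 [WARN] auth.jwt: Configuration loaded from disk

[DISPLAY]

                                                   
                             ┏━━━━━━━━━━━━━━━━━━━━━
                ┏━━━━━━━━━━━━━━━━━━━━━━━━━━━━┓     
                ┃ TabContainer               ┃─────
                ┠────────────────────────────┨     
                ┃[settings.yaml]│ data.csv │ ┃     
                ┃────────────────────────────┃     
                ┃api:                        ┃     
                ┃# api configuration         ┃     
                ┃  buffer_size: /var/log     ┃     
                ┃  timeout: 4                ┃:    
                ┃  workers: 4                ┃     
                ┃  log_level: info           ┃     
                ┗━━━━━━━━━━━━━━━━━━━━━━━━━━━━┛━━━━━
                                                   
                                                   
                                                   
                                                   
                                                   
                                                   
                                                   
                                                   


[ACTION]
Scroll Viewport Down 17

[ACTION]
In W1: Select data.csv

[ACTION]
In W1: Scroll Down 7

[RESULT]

                                                   
                             ┏━━━━━━━━━━━━━━━━━━━━━
                ┏━━━━━━━━━━━━━━━━━━━━━━━━━━━━┓     
                ┃ TabContainer               ┃─────
                ┠────────────────────────────┨     
                ┃ settings.yaml │[data.csv]│ ┃     
                ┃────────────────────────────┃     
                ┃614.15,2024-01-03,carol10@ex┃     
                ┃574.25,2024-02-28,dave67@exa┃     
                ┃7796.55,2024-07-12,alice90@e┃     
                ┃                            ┃:    
                ┃                            ┃     
                ┃                            ┃     
                ┗━━━━━━━━━━━━━━━━━━━━━━━━━━━━┛━━━━━
                                                   
                                                   
                                                   
                                                   
                                                   
                                                   
                                                   
                                                   


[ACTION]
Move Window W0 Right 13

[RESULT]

                                                   
                                    ┏━━━━━━━━━━━━━━
                ┏━━━━━━━━━━━━━━━━━━━━━━━━━━━━┓     
                ┃ TabContainer               ┃─────
                ┠────────────────────────────┨ │Nex
                ┃ settings.yaml │[data.csv]│ ┃ │▓▓ 
                ┃────────────────────────────┃ │ ▓▓
                ┃614.15,2024-01-03,carol10@ex┃ │   
                ┃574.25,2024-02-28,dave67@exa┃ │   
                ┃7796.55,2024-07-12,alice90@e┃ │   
                ┃                            ┃ │Sco
                ┃                            ┃ │0  
                ┃                            ┃ │   
                ┗━━━━━━━━━━━━━━━━━━━━━━━━━━━━┛━━━━━
                                                   
                                                   
                                                   
                                                   
                                                   
                                                   
                                                   
                                                   


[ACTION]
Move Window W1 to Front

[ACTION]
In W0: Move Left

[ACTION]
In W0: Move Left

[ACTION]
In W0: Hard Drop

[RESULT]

                                                   
                                    ┏━━━━━━━━━━━━━━
                ┏━━━━━━━━━━━━━━━━━━━━━━━━━━━━┓     
                ┃ TabContainer               ┃─────
                ┠────────────────────────────┨ │Nex
                ┃ settings.yaml │[data.csv]│ ┃ │███
                ┃────────────────────────────┃ │   
                ┃614.15,2024-01-03,carol10@ex┃ │   
                ┃574.25,2024-02-28,dave67@exa┃ │   
                ┃7796.55,2024-07-12,alice90@e┃ │   
                ┃                            ┃ │Sco
                ┃                            ┃ │0  
                ┃                            ┃ │   
                ┗━━━━━━━━━━━━━━━━━━━━━━━━━━━━┛━━━━━
                                                   
                                                   
                                                   
                                                   
                                                   
                                                   
                                                   
                                                   
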